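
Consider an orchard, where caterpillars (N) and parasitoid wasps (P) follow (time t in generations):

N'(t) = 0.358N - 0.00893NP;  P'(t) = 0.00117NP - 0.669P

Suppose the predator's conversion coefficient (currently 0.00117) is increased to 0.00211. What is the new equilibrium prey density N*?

N* ≈ 317

At the interior fixed point, setting dP/dt = 0 with P > 0 fixes N* = (predator death rate)/(NP coefficient) — independent of the other coefficients.
With the change, N* = 0.669/0.00211 = 317; it falls from 572.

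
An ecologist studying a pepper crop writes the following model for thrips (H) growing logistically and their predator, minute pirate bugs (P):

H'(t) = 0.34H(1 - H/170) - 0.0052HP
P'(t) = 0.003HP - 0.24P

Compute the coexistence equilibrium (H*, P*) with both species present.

From dP/dt = 0 with P > 0: 0.003H* = 0.24, so H* = 80.
Substitute into dH/dt = 0: 0.34(1 - 80/170) = 0.0052P*.
The bracket is 0.529, giving P* = 0.18/0.0052 = 34.6.

H* ≈ 80, P* ≈ 34.6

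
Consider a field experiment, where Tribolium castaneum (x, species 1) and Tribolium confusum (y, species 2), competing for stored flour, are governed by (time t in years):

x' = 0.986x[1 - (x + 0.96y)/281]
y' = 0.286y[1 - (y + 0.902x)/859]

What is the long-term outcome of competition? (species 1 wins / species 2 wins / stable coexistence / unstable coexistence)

species 2 excludes species 1

Compare the nullcline intercepts: K1/α12 = 281/0.96 = 293 < K2 = 859; K2/α21 = 859/0.902 = 952 > K1 = 281.
Since the inequalities point opposite ways, species 2 can invade but species 1 cannot.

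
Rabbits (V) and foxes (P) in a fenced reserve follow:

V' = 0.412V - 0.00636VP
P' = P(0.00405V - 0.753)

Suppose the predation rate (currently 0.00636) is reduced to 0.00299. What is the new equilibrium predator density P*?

P* ≈ 138

At the interior fixed point, setting dV/dt = 0 with V > 0 fixes P* = (prey growth rate)/(VP coefficient) — independent of the other coefficients.
With the change, P* = 0.412/0.00299 = 138; it rises from 64.8.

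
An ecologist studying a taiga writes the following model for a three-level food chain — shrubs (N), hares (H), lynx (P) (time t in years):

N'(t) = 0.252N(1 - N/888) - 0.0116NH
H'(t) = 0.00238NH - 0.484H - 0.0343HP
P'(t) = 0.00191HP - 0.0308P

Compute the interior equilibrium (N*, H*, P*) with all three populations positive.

From dP/dt = 0: 0.00191H* = 0.0308, so H* = 16.1.
From dN/dt = 0: 0.252(1 - N*/888) = 0.0116·16.1, giving N* = 888·(1 - 0.742) = 229.
From dH/dt = 0: 0.00238·229 - 0.484 = 0.0343P*, so P* = 0.0607/0.0343 = 1.77.

N* ≈ 229, H* ≈ 16.1, P* ≈ 1.77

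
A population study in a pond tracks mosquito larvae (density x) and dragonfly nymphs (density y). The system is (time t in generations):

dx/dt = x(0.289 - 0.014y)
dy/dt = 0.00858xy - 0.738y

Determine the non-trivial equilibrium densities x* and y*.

Set dy/dt = 0 with y > 0: 0.00858x - 0.738 = 0, so x* = 0.738/0.00858 = 86.
Set dx/dt = 0 with x > 0: 0.289 - 0.014y = 0, so y* = 0.289/0.014 = 20.6.

x* ≈ 86, y* ≈ 20.6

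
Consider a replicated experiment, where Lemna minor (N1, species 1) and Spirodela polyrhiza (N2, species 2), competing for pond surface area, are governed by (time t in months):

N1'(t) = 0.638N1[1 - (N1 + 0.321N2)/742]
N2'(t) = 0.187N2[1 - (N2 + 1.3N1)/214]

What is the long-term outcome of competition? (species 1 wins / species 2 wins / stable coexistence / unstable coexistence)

Compare the nullcline intercepts: K1/α12 = 742/0.321 = 2310 > K2 = 214; K2/α21 = 214/1.3 = 165 < K1 = 742.
Since the inequalities point opposite ways, species 1 can invade but species 2 cannot.

species 1 excludes species 2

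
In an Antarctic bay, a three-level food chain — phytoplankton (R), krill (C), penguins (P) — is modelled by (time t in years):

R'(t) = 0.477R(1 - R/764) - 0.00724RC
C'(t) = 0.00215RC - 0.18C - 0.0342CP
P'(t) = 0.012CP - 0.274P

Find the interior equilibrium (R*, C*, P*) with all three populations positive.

From dP/dt = 0: 0.012C* = 0.274, so C* = 22.8.
From dR/dt = 0: 0.477(1 - R*/764) = 0.00724·22.8, giving R* = 764·(1 - 0.347) = 499.
From dC/dt = 0: 0.00215·499 - 0.18 = 0.0342P*, so P* = 0.893/0.0342 = 26.1.

R* ≈ 499, C* ≈ 22.8, P* ≈ 26.1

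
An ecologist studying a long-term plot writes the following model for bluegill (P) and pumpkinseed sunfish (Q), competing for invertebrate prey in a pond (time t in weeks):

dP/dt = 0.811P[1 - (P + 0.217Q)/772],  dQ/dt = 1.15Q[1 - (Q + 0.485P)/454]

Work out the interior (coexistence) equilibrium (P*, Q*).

Setting both brackets to zero gives the nullclines P + 0.217Q = 772 and 0.485P + Q = 454.
Substituting Q = 454 - 0.485P into the first: P(1 - 0.217·0.485) = 772 - 0.217·454.
So P* = 673/0.895 = 753, and then Q* = 454 - 0.485·753 = 88.9.

P* ≈ 753, Q* ≈ 88.9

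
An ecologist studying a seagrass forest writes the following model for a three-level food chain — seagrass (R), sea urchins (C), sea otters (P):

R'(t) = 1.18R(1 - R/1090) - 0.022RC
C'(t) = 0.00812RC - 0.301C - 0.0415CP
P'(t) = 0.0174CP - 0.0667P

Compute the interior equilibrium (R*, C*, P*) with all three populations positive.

R* ≈ 1010, C* ≈ 3.83, P* ≈ 191

From dP/dt = 0: 0.0174C* = 0.0667, so C* = 3.83.
From dR/dt = 0: 1.18(1 - R*/1090) = 0.022·3.83, giving R* = 1090·(1 - 0.0715) = 1010.
From dC/dt = 0: 0.00812·1010 - 0.301 = 0.0415P*, so P* = 7.92/0.0415 = 191.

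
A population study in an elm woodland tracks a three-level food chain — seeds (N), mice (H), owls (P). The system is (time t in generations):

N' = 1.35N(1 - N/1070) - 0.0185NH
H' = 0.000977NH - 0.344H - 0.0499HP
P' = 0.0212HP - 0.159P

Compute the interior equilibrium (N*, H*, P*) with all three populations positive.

From dP/dt = 0: 0.0212H* = 0.159, so H* = 7.5.
From dN/dt = 0: 1.35(1 - N*/1070) = 0.0185·7.5, giving N* = 1070·(1 - 0.103) = 960.
From dH/dt = 0: 0.000977·960 - 0.344 = 0.0499P*, so P* = 0.594/0.0499 = 11.9.

N* ≈ 960, H* ≈ 7.5, P* ≈ 11.9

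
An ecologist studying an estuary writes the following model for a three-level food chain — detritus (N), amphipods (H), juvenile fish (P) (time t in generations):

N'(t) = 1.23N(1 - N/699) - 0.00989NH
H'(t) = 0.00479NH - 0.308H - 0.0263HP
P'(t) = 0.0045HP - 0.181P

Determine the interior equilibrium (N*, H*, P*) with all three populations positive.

From dP/dt = 0: 0.0045H* = 0.181, so H* = 40.2.
From dN/dt = 0: 1.23(1 - N*/699) = 0.00989·40.2, giving N* = 699·(1 - 0.323) = 473.
From dH/dt = 0: 0.00479·473 - 0.308 = 0.0263P*, so P* = 1.96/0.0263 = 74.4.

N* ≈ 473, H* ≈ 40.2, P* ≈ 74.4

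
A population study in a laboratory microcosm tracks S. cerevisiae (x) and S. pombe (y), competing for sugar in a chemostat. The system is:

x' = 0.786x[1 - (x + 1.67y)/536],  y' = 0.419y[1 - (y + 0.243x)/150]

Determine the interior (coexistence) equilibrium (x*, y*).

x* ≈ 480, y* ≈ 33.2

Setting both brackets to zero gives the nullclines x + 1.67y = 536 and 0.243x + y = 150.
Substituting y = 150 - 0.243x into the first: x(1 - 1.67·0.243) = 536 - 1.67·150.
So x* = 286/0.594 = 480, and then y* = 150 - 0.243·480 = 33.2.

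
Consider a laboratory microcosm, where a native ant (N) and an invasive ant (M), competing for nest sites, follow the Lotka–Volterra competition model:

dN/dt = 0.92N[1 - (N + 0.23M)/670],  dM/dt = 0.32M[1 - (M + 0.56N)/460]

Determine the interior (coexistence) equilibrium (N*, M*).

Setting both brackets to zero gives the nullclines N + 0.23M = 670 and 0.56N + M = 460.
Substituting M = 460 - 0.56N into the first: N(1 - 0.23·0.56) = 670 - 0.23·460.
So N* = 564/0.871 = 648, and then M* = 460 - 0.56·648 = 97.3.

N* ≈ 648, M* ≈ 97.3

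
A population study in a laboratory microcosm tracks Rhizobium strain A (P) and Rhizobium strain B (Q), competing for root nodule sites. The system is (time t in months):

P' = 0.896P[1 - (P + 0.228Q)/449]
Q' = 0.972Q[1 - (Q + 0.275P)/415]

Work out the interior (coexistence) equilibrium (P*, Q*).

Setting both brackets to zero gives the nullclines P + 0.228Q = 449 and 0.275P + Q = 415.
Substituting Q = 415 - 0.275P into the first: P(1 - 0.228·0.275) = 449 - 0.228·415.
So P* = 354/0.937 = 378, and then Q* = 415 - 0.275·378 = 311.

P* ≈ 378, Q* ≈ 311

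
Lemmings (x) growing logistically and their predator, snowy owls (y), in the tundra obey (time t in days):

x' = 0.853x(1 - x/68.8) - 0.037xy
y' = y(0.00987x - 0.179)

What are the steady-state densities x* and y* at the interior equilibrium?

x* ≈ 18.1, y* ≈ 17

From dy/dt = 0 with y > 0: 0.00987x* = 0.179, so x* = 18.1.
Substitute into dx/dt = 0: 0.853(1 - 18.1/68.8) = 0.037y*.
The bracket is 0.736, giving y* = 0.628/0.037 = 17.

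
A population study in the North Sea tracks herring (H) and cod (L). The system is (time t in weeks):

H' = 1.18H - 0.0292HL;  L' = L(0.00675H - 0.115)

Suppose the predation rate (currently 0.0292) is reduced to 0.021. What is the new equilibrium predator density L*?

L* ≈ 56.2

At the interior fixed point, setting dH/dt = 0 with H > 0 fixes L* = (prey growth rate)/(HL coefficient) — independent of the other coefficients.
With the change, L* = 1.18/0.021 = 56.2; it rises from 40.4.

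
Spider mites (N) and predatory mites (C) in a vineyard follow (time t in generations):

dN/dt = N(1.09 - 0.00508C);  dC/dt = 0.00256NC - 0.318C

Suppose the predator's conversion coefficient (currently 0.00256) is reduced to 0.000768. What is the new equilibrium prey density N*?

N* ≈ 414

At the interior fixed point, setting dC/dt = 0 with C > 0 fixes N* = (predator death rate)/(NC coefficient) — independent of the other coefficients.
With the change, N* = 0.318/0.000768 = 414; it rises from 124.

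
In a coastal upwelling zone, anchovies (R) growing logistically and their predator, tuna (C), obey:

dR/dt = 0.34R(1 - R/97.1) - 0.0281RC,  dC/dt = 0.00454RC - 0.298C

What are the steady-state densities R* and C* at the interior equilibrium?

R* ≈ 65.6, C* ≈ 3.92

From dC/dt = 0 with C > 0: 0.00454R* = 0.298, so R* = 65.6.
Substitute into dR/dt = 0: 0.34(1 - 65.6/97.1) = 0.0281C*.
The bracket is 0.324, giving C* = 0.11/0.0281 = 3.92.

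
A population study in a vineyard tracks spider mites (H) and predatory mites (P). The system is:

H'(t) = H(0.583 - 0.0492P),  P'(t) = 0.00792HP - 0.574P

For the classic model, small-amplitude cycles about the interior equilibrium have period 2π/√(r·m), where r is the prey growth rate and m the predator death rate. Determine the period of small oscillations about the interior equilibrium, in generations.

T ≈ 10.9 generations

Here r = 0.583 and m = 0.574, so r·m = 0.335.
ω = √0.335 = 0.578 per generation, hence T = 2π/ω ≈ 10.9 generations.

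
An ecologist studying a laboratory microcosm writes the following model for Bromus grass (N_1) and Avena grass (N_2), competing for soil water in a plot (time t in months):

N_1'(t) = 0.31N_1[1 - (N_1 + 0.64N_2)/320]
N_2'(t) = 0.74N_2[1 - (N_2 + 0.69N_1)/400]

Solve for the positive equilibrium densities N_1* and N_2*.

N_1* ≈ 115, N_2* ≈ 321

Setting both brackets to zero gives the nullclines N_1 + 0.64N_2 = 320 and 0.69N_1 + N_2 = 400.
Substituting N_2 = 400 - 0.69N_1 into the first: N_1(1 - 0.64·0.69) = 320 - 0.64·400.
So N_1* = 64/0.558 = 115, and then N_2* = 400 - 0.69·115 = 321.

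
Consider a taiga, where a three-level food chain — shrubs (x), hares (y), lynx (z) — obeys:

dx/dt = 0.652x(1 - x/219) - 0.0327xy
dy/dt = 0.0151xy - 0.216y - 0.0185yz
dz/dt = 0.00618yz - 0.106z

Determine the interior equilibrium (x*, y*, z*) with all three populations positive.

x* ≈ 30.6, y* ≈ 17.2, z* ≈ 13.3

From dz/dt = 0: 0.00618y* = 0.106, so y* = 17.2.
From dx/dt = 0: 0.652(1 - x*/219) = 0.0327·17.2, giving x* = 219·(1 - 0.86) = 30.6.
From dy/dt = 0: 0.0151·30.6 - 0.216 = 0.0185z*, so z* = 0.246/0.0185 = 13.3.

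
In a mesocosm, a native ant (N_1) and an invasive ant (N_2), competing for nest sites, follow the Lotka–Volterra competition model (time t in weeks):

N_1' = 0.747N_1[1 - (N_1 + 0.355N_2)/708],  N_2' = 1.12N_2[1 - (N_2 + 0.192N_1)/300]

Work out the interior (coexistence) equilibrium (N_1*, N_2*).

Setting both brackets to zero gives the nullclines N_1 + 0.355N_2 = 708 and 0.192N_1 + N_2 = 300.
Substituting N_2 = 300 - 0.192N_1 into the first: N_1(1 - 0.355·0.192) = 708 - 0.355·300.
So N_1* = 602/0.932 = 645, and then N_2* = 300 - 0.192·645 = 176.

N_1* ≈ 645, N_2* ≈ 176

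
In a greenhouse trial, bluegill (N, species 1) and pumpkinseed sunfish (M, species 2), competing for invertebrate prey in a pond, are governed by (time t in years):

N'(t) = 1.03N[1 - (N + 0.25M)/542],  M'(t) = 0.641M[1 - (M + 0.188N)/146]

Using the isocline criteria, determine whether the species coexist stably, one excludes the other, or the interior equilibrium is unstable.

stable coexistence

Compare the nullcline intercepts: K1/α12 = 542/0.25 = 2170 > K2 = 146; K2/α21 = 146/0.188 = 777 > K1 = 542.
Since both inequalities hold, each species can invade when rare, so the interior equilibrium is stable.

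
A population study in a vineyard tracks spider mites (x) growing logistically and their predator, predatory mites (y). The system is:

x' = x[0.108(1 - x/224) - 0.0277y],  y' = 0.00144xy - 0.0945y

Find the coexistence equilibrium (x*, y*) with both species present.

From dy/dt = 0 with y > 0: 0.00144x* = 0.0945, so x* = 65.6.
Substitute into dx/dt = 0: 0.108(1 - 65.6/224) = 0.0277y*.
The bracket is 0.707, giving y* = 0.0764/0.0277 = 2.76.

x* ≈ 65.6, y* ≈ 2.76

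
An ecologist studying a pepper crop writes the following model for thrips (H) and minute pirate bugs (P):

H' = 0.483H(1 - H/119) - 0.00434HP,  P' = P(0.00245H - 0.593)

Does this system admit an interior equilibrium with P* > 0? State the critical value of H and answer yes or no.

The predator equation gives dP/dt > 0 only when H > 0.593/0.00245 = 242.
Without the predator, H → K = 119. Since 119 < 242, the predator cannot invade.

Threshold H = 242; K < 242, so no, the predator goes extinct.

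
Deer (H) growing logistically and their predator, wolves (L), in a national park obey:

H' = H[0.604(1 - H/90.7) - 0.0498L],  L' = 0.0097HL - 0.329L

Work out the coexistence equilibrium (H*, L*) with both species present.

H* ≈ 33.9, L* ≈ 7.59

From dL/dt = 0 with L > 0: 0.0097H* = 0.329, so H* = 33.9.
Substitute into dH/dt = 0: 0.604(1 - 33.9/90.7) = 0.0498L*.
The bracket is 0.626, giving L* = 0.378/0.0498 = 7.59.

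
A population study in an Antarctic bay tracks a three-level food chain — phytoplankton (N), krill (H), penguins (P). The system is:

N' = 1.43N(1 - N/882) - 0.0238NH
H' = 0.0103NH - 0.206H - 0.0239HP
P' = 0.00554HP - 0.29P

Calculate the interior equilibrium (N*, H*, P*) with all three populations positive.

N* ≈ 114, H* ≈ 52.3, P* ≈ 40.3

From dP/dt = 0: 0.00554H* = 0.29, so H* = 52.3.
From dN/dt = 0: 1.43(1 - N*/882) = 0.0238·52.3, giving N* = 882·(1 - 0.871) = 114.
From dH/dt = 0: 0.0103·114 - 0.206 = 0.0239P*, so P* = 0.964/0.0239 = 40.3.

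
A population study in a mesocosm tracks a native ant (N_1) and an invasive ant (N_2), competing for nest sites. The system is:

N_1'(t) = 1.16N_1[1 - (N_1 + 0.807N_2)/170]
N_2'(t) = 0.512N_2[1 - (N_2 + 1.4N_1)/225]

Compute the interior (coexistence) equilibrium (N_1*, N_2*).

Setting both brackets to zero gives the nullclines N_1 + 0.807N_2 = 170 and 1.4N_1 + N_2 = 225.
Substituting N_2 = 225 - 1.4N_1 into the first: N_1(1 - 0.807·1.4) = 170 - 0.807·225.
So N_1* = -11.6/-0.13 = 89.2, and then N_2* = 225 - 1.4·89.2 = 100.

N_1* ≈ 89.2, N_2* ≈ 100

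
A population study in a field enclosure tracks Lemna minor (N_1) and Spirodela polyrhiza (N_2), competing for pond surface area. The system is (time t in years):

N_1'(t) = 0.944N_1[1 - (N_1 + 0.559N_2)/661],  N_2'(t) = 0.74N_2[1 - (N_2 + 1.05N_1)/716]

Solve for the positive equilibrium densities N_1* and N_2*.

Setting both brackets to zero gives the nullclines N_1 + 0.559N_2 = 661 and 1.05N_1 + N_2 = 716.
Substituting N_2 = 716 - 1.05N_1 into the first: N_1(1 - 0.559·1.05) = 661 - 0.559·716.
So N_1* = 261/0.413 = 631, and then N_2* = 716 - 1.05·631 = 53.1.

N_1* ≈ 631, N_2* ≈ 53.1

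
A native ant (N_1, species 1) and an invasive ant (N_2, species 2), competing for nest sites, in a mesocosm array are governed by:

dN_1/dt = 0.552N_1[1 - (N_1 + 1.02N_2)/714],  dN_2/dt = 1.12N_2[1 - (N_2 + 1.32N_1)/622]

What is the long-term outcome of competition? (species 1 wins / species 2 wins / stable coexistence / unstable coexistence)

Compare the nullcline intercepts: K1/α12 = 714/1.02 = 700 > K2 = 622; K2/α21 = 622/1.32 = 471 < K1 = 714.
Since the inequalities point opposite ways, species 1 can invade but species 2 cannot.

species 1 excludes species 2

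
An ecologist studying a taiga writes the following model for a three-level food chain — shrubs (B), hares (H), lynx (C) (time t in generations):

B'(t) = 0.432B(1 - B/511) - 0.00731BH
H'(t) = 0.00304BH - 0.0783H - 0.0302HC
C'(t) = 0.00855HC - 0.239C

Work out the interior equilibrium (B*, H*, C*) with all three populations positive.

From dC/dt = 0: 0.00855H* = 0.239, so H* = 28.
From dB/dt = 0: 0.432(1 - B*/511) = 0.00731·28, giving B* = 511·(1 - 0.473) = 269.
From dH/dt = 0: 0.00304·269 - 0.0783 = 0.0302C*, so C* = 0.74/0.0302 = 24.5.

B* ≈ 269, H* ≈ 28, C* ≈ 24.5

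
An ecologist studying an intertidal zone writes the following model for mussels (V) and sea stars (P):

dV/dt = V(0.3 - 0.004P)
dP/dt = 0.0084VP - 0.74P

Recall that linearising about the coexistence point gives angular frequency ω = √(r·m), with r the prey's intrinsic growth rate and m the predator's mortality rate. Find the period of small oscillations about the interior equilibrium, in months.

Here r = 0.3 and m = 0.74, so r·m = 0.222.
ω = √0.222 = 0.471 per month, hence T = 2π/ω ≈ 13.3 months.

T ≈ 13.3 months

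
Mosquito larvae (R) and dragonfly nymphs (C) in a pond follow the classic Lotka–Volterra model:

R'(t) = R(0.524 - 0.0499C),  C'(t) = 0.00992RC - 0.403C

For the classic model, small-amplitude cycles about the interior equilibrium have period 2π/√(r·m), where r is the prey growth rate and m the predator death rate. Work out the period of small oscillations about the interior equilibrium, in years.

T ≈ 13.7 years

Here r = 0.524 and m = 0.403, so r·m = 0.211.
ω = √0.211 = 0.46 per year, hence T = 2π/ω ≈ 13.7 years.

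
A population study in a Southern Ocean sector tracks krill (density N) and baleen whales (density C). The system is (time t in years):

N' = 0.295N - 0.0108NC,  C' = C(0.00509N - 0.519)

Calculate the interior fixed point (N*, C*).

Set dC/dt = 0 with C > 0: 0.00509N - 0.519 = 0, so N* = 0.519/0.00509 = 102.
Set dN/dt = 0 with N > 0: 0.295 - 0.0108C = 0, so C* = 0.295/0.0108 = 27.3.

N* ≈ 102, C* ≈ 27.3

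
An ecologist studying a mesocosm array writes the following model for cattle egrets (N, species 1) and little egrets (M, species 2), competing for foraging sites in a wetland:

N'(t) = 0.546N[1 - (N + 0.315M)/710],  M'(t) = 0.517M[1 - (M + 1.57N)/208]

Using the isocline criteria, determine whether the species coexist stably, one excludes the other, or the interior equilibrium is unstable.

Compare the nullcline intercepts: K1/α12 = 710/0.315 = 2250 > K2 = 208; K2/α21 = 208/1.57 = 132 < K1 = 710.
Since the inequalities point opposite ways, species 1 can invade but species 2 cannot.

species 1 excludes species 2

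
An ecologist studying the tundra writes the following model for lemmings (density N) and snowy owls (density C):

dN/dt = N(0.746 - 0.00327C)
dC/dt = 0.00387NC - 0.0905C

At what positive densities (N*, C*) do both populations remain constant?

N* ≈ 23.4, C* ≈ 228

Set dC/dt = 0 with C > 0: 0.00387N - 0.0905 = 0, so N* = 0.0905/0.00387 = 23.4.
Set dN/dt = 0 with N > 0: 0.746 - 0.00327C = 0, so C* = 0.746/0.00327 = 228.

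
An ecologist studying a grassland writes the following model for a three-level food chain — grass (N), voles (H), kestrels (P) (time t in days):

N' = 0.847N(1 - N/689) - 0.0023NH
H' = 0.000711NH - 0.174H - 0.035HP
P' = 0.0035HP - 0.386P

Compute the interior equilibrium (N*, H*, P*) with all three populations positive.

N* ≈ 483, H* ≈ 110, P* ≈ 4.83

From dP/dt = 0: 0.0035H* = 0.386, so H* = 110.
From dN/dt = 0: 0.847(1 - N*/689) = 0.0023·110, giving N* = 689·(1 - 0.299) = 483.
From dH/dt = 0: 0.000711·483 - 0.174 = 0.035P*, so P* = 0.169/0.035 = 4.83.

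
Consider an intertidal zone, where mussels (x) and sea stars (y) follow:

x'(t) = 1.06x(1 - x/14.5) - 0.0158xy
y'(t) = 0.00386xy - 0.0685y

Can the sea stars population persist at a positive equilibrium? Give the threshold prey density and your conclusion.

The predator equation gives dy/dt > 0 only when x > 0.0685/0.00386 = 17.7.
Without the predator, x → K = 14.5. Since 14.5 < 17.7, the predator cannot invade.

Threshold x = 17.7; K < 17.7, so no, the predator goes extinct.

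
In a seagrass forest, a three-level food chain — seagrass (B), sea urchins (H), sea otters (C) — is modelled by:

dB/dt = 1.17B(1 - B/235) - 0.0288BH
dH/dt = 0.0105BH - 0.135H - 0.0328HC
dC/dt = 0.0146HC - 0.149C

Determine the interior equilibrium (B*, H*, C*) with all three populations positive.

B* ≈ 176, H* ≈ 10.2, C* ≈ 52.2

From dC/dt = 0: 0.0146H* = 0.149, so H* = 10.2.
From dB/dt = 0: 1.17(1 - B*/235) = 0.0288·10.2, giving B* = 235·(1 - 0.251) = 176.
From dH/dt = 0: 0.0105·176 - 0.135 = 0.0328C*, so C* = 1.71/0.0328 = 52.2.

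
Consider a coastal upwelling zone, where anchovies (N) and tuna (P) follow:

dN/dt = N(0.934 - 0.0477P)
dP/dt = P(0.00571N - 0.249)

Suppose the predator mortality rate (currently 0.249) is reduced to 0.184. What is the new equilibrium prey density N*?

N* ≈ 32.2

At the interior fixed point, setting dP/dt = 0 with P > 0 fixes N* = (predator death rate)/(NP coefficient) — independent of the other coefficients.
With the change, N* = 0.184/0.00571 = 32.2; it falls from 43.6.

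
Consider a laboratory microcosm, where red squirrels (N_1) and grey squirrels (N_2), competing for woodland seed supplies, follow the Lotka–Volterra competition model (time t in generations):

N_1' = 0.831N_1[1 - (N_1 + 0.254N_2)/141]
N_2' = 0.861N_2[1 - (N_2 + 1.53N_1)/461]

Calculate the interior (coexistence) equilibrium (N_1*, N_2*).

Setting both brackets to zero gives the nullclines N_1 + 0.254N_2 = 141 and 1.53N_1 + N_2 = 461.
Substituting N_2 = 461 - 1.53N_1 into the first: N_1(1 - 0.254·1.53) = 141 - 0.254·461.
So N_1* = 23.9/0.611 = 39.1, and then N_2* = 461 - 1.53·39.1 = 401.

N_1* ≈ 39.1, N_2* ≈ 401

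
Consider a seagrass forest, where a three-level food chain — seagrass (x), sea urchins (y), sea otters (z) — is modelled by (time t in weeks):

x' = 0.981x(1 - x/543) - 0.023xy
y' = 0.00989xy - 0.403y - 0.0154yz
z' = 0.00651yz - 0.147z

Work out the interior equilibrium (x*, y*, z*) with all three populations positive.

From dz/dt = 0: 0.00651y* = 0.147, so y* = 22.6.
From dx/dt = 0: 0.981(1 - x*/543) = 0.023·22.6, giving x* = 543·(1 - 0.529) = 256.
From dy/dt = 0: 0.00989·256 - 0.403 = 0.0154z*, so z* = 2.12/0.0154 = 138.

x* ≈ 256, y* ≈ 22.6, z* ≈ 138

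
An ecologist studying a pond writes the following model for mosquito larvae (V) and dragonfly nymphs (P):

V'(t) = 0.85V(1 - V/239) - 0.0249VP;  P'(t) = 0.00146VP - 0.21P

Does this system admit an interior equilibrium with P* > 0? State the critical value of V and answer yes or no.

Threshold V = 144; K > 144, so yes, the predator persists.

The predator equation gives dP/dt > 0 only when V > 0.21/0.00146 = 144.
Without the predator, V → K = 239. Since 239 > 144, the predator can invade and persist.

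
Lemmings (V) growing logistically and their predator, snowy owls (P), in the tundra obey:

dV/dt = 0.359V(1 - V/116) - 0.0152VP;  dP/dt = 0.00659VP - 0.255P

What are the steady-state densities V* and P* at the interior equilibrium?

V* ≈ 38.7, P* ≈ 15.7

From dP/dt = 0 with P > 0: 0.00659V* = 0.255, so V* = 38.7.
Substitute into dV/dt = 0: 0.359(1 - 38.7/116) = 0.0152P*.
The bracket is 0.666, giving P* = 0.239/0.0152 = 15.7.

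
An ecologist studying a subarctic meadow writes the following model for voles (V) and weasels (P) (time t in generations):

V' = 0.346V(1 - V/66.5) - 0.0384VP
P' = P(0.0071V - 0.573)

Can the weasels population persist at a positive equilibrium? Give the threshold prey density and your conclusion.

The predator equation gives dP/dt > 0 only when V > 0.573/0.0071 = 80.7.
Without the predator, V → K = 66.5. Since 66.5 < 80.7, the predator cannot invade.

Threshold V = 80.7; K < 80.7, so no, the predator goes extinct.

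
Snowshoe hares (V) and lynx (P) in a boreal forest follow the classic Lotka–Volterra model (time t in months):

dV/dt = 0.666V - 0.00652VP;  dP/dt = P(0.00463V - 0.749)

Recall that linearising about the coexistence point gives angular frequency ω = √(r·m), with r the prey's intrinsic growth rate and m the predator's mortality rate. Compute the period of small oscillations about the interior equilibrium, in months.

T ≈ 8.9 months

Here r = 0.666 and m = 0.749, so r·m = 0.499.
ω = √0.499 = 0.706 per month, hence T = 2π/ω ≈ 8.9 months.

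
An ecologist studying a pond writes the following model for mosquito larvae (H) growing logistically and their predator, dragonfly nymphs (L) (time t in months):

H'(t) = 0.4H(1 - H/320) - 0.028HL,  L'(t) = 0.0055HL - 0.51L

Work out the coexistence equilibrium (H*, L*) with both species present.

From dL/dt = 0 with L > 0: 0.0055H* = 0.51, so H* = 92.7.
Substitute into dH/dt = 0: 0.4(1 - 92.7/320) = 0.028L*.
The bracket is 0.71, giving L* = 0.284/0.028 = 10.1.

H* ≈ 92.7, L* ≈ 10.1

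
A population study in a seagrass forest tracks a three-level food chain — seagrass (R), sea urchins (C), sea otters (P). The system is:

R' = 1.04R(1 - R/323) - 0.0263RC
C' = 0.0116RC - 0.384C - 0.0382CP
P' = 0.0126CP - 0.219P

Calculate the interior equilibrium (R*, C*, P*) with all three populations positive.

From dP/dt = 0: 0.0126C* = 0.219, so C* = 17.4.
From dR/dt = 0: 1.04(1 - R*/323) = 0.0263·17.4, giving R* = 323·(1 - 0.44) = 181.
From dC/dt = 0: 0.0116·181 - 0.384 = 0.0382P*, so P* = 1.72/0.0382 = 44.9.

R* ≈ 181, C* ≈ 17.4, P* ≈ 44.9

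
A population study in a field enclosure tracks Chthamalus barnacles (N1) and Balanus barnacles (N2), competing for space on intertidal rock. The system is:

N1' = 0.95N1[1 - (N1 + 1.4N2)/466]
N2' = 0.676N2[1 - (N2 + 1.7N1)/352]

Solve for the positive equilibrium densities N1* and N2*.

N1* ≈ 19.4, N2* ≈ 319

Setting both brackets to zero gives the nullclines N1 + 1.4N2 = 466 and 1.7N1 + N2 = 352.
Substituting N2 = 352 - 1.7N1 into the first: N1(1 - 1.4·1.7) = 466 - 1.4·352.
So N1* = -26.8/-1.38 = 19.4, and then N2* = 352 - 1.7·19.4 = 319.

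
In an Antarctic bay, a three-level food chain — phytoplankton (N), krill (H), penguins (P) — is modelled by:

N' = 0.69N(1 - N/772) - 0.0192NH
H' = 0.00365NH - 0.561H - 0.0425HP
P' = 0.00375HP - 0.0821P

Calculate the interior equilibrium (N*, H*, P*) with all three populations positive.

N* ≈ 302, H* ≈ 21.9, P* ≈ 12.7

From dP/dt = 0: 0.00375H* = 0.0821, so H* = 21.9.
From dN/dt = 0: 0.69(1 - N*/772) = 0.0192·21.9, giving N* = 772·(1 - 0.609) = 302.
From dH/dt = 0: 0.00365·302 - 0.561 = 0.0425P*, so P* = 0.54/0.0425 = 12.7.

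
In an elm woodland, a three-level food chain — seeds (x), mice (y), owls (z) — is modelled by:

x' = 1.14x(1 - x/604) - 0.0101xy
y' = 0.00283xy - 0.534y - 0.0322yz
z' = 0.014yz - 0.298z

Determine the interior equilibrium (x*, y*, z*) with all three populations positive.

From dz/dt = 0: 0.014y* = 0.298, so y* = 21.3.
From dx/dt = 0: 1.14(1 - x*/604) = 0.0101·21.3, giving x* = 604·(1 - 0.189) = 490.
From dy/dt = 0: 0.00283·490 - 0.534 = 0.0322z*, so z* = 0.853/0.0322 = 26.5.

x* ≈ 490, y* ≈ 21.3, z* ≈ 26.5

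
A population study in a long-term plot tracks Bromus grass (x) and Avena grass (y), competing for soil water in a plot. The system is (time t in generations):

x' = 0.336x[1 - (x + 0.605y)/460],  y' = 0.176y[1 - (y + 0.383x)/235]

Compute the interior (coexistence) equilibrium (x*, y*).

Setting both brackets to zero gives the nullclines x + 0.605y = 460 and 0.383x + y = 235.
Substituting y = 235 - 0.383x into the first: x(1 - 0.605·0.383) = 460 - 0.605·235.
So x* = 318/0.768 = 414, and then y* = 235 - 0.383·414 = 76.6.

x* ≈ 414, y* ≈ 76.6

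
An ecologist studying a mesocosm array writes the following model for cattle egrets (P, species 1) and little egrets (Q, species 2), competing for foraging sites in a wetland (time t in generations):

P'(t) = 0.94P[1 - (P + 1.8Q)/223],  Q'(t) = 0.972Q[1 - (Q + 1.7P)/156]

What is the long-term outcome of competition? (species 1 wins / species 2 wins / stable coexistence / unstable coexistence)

Compare the nullcline intercepts: K1/α12 = 223/1.8 = 124 < K2 = 156; K2/α21 = 156/1.7 = 91.8 < K1 = 223.
Since both are reversed, neither can invade when rare; the interior point is a saddle.

unstable coexistence (outcome depends on initial conditions)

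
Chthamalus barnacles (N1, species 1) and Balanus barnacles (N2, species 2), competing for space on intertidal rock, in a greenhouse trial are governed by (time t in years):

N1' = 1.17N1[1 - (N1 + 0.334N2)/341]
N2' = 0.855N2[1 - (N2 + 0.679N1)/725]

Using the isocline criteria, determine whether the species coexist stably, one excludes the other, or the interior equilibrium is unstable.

Compare the nullcline intercepts: K1/α12 = 341/0.334 = 1020 > K2 = 725; K2/α21 = 725/0.679 = 1070 > K1 = 341.
Since both inequalities hold, each species can invade when rare, so the interior equilibrium is stable.

stable coexistence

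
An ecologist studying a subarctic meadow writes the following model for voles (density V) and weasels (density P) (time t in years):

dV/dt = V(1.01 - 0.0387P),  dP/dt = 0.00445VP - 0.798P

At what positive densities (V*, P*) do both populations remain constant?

Set dP/dt = 0 with P > 0: 0.00445V - 0.798 = 0, so V* = 0.798/0.00445 = 179.
Set dV/dt = 0 with V > 0: 1.01 - 0.0387P = 0, so P* = 1.01/0.0387 = 26.1.

V* ≈ 179, P* ≈ 26.1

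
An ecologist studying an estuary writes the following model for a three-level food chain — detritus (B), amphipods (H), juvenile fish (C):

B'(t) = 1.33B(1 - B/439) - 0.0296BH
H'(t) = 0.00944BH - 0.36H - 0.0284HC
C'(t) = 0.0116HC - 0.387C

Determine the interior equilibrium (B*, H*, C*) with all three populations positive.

B* ≈ 113, H* ≈ 33.4, C* ≈ 24.9

From dC/dt = 0: 0.0116H* = 0.387, so H* = 33.4.
From dB/dt = 0: 1.33(1 - B*/439) = 0.0296·33.4, giving B* = 439·(1 - 0.742) = 113.
From dH/dt = 0: 0.00944·113 - 0.36 = 0.0284C*, so C* = 0.707/0.0284 = 24.9.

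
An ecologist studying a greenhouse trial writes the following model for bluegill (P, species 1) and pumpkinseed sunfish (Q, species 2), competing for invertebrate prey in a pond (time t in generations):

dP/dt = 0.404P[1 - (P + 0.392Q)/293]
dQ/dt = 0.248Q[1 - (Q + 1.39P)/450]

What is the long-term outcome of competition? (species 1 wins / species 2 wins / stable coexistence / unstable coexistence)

Compare the nullcline intercepts: K1/α12 = 293/0.392 = 747 > K2 = 450; K2/α21 = 450/1.39 = 324 > K1 = 293.
Since both inequalities hold, each species can invade when rare, so the interior equilibrium is stable.

stable coexistence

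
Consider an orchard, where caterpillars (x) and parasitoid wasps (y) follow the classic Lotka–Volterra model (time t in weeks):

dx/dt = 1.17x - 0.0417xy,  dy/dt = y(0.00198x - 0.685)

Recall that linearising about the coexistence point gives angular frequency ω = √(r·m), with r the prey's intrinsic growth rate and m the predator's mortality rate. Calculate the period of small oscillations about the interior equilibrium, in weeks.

T ≈ 7.02 weeks

Here r = 1.17 and m = 0.685, so r·m = 0.801.
ω = √0.801 = 0.895 per week, hence T = 2π/ω ≈ 7.02 weeks.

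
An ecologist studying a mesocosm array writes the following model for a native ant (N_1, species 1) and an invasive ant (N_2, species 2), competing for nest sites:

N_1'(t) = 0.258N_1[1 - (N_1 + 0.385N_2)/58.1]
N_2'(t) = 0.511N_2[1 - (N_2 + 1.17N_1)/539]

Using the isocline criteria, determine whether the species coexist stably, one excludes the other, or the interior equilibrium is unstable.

Compare the nullcline intercepts: K1/α12 = 58.1/0.385 = 151 < K2 = 539; K2/α21 = 539/1.17 = 461 > K1 = 58.1.
Since the inequalities point opposite ways, species 2 can invade but species 1 cannot.

species 2 excludes species 1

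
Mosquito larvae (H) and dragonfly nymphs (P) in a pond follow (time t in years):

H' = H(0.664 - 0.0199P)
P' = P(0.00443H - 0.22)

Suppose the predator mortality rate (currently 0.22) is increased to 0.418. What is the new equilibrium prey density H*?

H* ≈ 94.4

At the interior fixed point, setting dP/dt = 0 with P > 0 fixes H* = (predator death rate)/(HP coefficient) — independent of the other coefficients.
With the change, H* = 0.418/0.00443 = 94.4; it rises from 49.7.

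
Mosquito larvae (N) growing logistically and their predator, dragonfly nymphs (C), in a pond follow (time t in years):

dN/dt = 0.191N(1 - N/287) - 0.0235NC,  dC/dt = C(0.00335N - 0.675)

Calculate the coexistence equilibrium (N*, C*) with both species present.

From dC/dt = 0 with C > 0: 0.00335N* = 0.675, so N* = 201.
Substitute into dN/dt = 0: 0.191(1 - 201/287) = 0.0235C*.
The bracket is 0.298, giving C* = 0.0569/0.0235 = 2.42.

N* ≈ 201, C* ≈ 2.42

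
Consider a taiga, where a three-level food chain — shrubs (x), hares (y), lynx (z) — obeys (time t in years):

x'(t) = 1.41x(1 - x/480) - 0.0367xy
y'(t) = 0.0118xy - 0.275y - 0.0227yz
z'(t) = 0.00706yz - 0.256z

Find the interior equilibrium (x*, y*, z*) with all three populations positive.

x* ≈ 27, y* ≈ 36.3, z* ≈ 1.91

From dz/dt = 0: 0.00706y* = 0.256, so y* = 36.3.
From dx/dt = 0: 1.41(1 - x*/480) = 0.0367·36.3, giving x* = 480·(1 - 0.944) = 27.
From dy/dt = 0: 0.0118·27 - 0.275 = 0.0227z*, so z* = 0.0433/0.0227 = 1.91.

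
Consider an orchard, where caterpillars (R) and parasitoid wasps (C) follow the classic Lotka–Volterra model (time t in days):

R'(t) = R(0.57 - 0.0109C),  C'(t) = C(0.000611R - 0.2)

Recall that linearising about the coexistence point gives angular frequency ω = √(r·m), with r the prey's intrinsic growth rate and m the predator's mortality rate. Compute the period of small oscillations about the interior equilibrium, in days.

T ≈ 18.6 days

Here r = 0.57 and m = 0.2, so r·m = 0.114.
ω = √0.114 = 0.338 per day, hence T = 2π/ω ≈ 18.6 days.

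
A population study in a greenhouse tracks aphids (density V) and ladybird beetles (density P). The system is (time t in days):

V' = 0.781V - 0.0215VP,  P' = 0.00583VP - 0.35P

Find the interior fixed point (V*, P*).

V* ≈ 60, P* ≈ 36.3

Set dP/dt = 0 with P > 0: 0.00583V - 0.35 = 0, so V* = 0.35/0.00583 = 60.
Set dV/dt = 0 with V > 0: 0.781 - 0.0215P = 0, so P* = 0.781/0.0215 = 36.3.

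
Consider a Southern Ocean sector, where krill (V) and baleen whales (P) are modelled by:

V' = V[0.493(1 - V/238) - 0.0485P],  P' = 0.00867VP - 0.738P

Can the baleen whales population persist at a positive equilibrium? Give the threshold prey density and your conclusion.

Threshold V = 85.1; K > 85.1, so yes, the predator persists.

The predator equation gives dP/dt > 0 only when V > 0.738/0.00867 = 85.1.
Without the predator, V → K = 238. Since 238 > 85.1, the predator can invade and persist.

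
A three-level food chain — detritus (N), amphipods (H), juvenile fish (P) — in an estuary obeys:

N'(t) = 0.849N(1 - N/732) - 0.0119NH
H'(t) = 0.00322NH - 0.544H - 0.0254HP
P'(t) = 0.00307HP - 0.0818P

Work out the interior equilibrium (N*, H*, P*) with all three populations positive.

From dP/dt = 0: 0.00307H* = 0.0818, so H* = 26.6.
From dN/dt = 0: 0.849(1 - N*/732) = 0.0119·26.6, giving N* = 732·(1 - 0.373) = 459.
From dH/dt = 0: 0.00322·459 - 0.544 = 0.0254P*, so P* = 0.933/0.0254 = 36.7.

N* ≈ 459, H* ≈ 26.6, P* ≈ 36.7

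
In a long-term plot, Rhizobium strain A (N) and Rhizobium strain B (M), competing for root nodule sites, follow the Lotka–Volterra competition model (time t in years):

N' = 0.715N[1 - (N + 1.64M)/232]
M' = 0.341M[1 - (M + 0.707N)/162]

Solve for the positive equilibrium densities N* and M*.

N* ≈ 211, M* ≈ 12.7

Setting both brackets to zero gives the nullclines N + 1.64M = 232 and 0.707N + M = 162.
Substituting M = 162 - 0.707N into the first: N(1 - 1.64·0.707) = 232 - 1.64·162.
So N* = -33.7/-0.159 = 211, and then M* = 162 - 0.707·211 = 12.7.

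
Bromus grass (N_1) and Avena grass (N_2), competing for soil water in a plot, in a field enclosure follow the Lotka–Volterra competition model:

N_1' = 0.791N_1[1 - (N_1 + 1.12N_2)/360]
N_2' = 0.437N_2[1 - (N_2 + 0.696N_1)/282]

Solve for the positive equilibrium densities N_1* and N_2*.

N_1* ≈ 200, N_2* ≈ 143

Setting both brackets to zero gives the nullclines N_1 + 1.12N_2 = 360 and 0.696N_1 + N_2 = 282.
Substituting N_2 = 282 - 0.696N_1 into the first: N_1(1 - 1.12·0.696) = 360 - 1.12·282.
So N_1* = 44.2/0.22 = 200, and then N_2* = 282 - 0.696·200 = 143.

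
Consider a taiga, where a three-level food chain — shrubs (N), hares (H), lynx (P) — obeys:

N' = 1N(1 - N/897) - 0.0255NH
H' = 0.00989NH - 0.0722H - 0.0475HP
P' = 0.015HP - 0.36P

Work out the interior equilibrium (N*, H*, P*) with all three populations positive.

From dP/dt = 0: 0.015H* = 0.36, so H* = 24.
From dN/dt = 0: 1(1 - N*/897) = 0.0255·24, giving N* = 897·(1 - 0.612) = 348.
From dH/dt = 0: 0.00989·348 - 0.0722 = 0.0475P*, so P* = 3.37/0.0475 = 70.9.

N* ≈ 348, H* ≈ 24, P* ≈ 70.9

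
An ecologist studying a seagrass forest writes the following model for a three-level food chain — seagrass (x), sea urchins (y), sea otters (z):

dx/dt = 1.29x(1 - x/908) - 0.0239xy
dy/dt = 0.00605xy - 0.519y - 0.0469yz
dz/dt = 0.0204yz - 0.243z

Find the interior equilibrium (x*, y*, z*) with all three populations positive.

x* ≈ 708, y* ≈ 11.9, z* ≈ 80.2

From dz/dt = 0: 0.0204y* = 0.243, so y* = 11.9.
From dx/dt = 0: 1.29(1 - x*/908) = 0.0239·11.9, giving x* = 908·(1 - 0.221) = 708.
From dy/dt = 0: 0.00605·708 - 0.519 = 0.0469z*, so z* = 3.76/0.0469 = 80.2.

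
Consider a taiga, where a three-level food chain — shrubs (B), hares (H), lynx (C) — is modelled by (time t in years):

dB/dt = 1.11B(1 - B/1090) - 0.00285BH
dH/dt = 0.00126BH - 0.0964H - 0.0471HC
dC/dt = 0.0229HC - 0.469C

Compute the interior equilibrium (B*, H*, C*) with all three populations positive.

From dC/dt = 0: 0.0229H* = 0.469, so H* = 20.5.
From dB/dt = 0: 1.11(1 - B*/1090) = 0.00285·20.5, giving B* = 1090·(1 - 0.0526) = 1030.
From dH/dt = 0: 0.00126·1030 - 0.0964 = 0.0471C*, so C* = 1.2/0.0471 = 25.6.

B* ≈ 1030, H* ≈ 20.5, C* ≈ 25.6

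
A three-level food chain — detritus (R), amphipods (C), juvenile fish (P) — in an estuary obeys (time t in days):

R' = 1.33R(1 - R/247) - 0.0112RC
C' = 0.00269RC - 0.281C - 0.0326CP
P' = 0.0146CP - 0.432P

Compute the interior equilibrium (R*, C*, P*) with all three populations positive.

R* ≈ 185, C* ≈ 29.6, P* ≈ 6.68

From dP/dt = 0: 0.0146C* = 0.432, so C* = 29.6.
From dR/dt = 0: 1.33(1 - R*/247) = 0.0112·29.6, giving R* = 247·(1 - 0.249) = 185.
From dC/dt = 0: 0.00269·185 - 0.281 = 0.0326P*, so P* = 0.218/0.0326 = 6.68.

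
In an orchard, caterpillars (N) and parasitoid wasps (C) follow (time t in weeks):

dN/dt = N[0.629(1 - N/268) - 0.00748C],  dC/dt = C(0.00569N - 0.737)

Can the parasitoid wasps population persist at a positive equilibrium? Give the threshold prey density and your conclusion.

The predator equation gives dC/dt > 0 only when N > 0.737/0.00569 = 130.
Without the predator, N → K = 268. Since 268 > 130, the predator can invade and persist.

Threshold N = 130; K > 130, so yes, the predator persists.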